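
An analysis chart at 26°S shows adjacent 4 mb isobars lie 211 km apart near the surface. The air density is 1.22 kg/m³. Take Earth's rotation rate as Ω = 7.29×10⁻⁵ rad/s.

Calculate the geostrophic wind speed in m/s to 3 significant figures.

24.3 m/s

Coriolis parameter at 26°S:
f = 2Ω sin φ = 2 × 7.29×10⁻⁵ × sin 26° = 6.39×10⁻⁵ s⁻¹
Pressure gradient: |∂P/∂n| = 400 Pa / 211000 m = 1.90×10⁻³ Pa/m
Geostrophic balance (pressure-gradient force = Coriolis force):
V_g = (1/(fρ)) |∂P/∂n| = 1.90×10⁻³ / (6.39×10⁻⁵ × 1.22) = 24.3 m/s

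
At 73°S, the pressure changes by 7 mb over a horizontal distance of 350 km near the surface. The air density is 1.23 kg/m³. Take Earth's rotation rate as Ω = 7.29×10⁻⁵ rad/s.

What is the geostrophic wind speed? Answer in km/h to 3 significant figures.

42.0 km/h

Coriolis parameter at 73°S:
f = 2Ω sin φ = 2 × 7.29×10⁻⁵ × sin 73° = 1.39×10⁻⁴ s⁻¹
Pressure gradient: |∂P/∂n| = 700 Pa / 350000 m = 2.00×10⁻³ Pa/m
Geostrophic balance (pressure-gradient force = Coriolis force):
V_g = (1/(fρ)) |∂P/∂n| = 2.00×10⁻³ / (1.39×10⁻⁴ × 1.23) = 11.7 m/s
Converting: 11.7 m/s × 3.6 = 42.0 km/h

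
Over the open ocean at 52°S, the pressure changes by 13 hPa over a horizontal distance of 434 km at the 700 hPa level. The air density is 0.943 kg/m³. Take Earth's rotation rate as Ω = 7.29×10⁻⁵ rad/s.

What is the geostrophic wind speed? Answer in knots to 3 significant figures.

Coriolis parameter at 52°S:
f = 2Ω sin φ = 2 × 7.29×10⁻⁵ × sin 52° = 1.15×10⁻⁴ s⁻¹
Pressure gradient: |∂P/∂n| = 1300 Pa / 434000 m = 3.00×10⁻³ Pa/m
Geostrophic balance (pressure-gradient force = Coriolis force):
V_g = (1/(fρ)) |∂P/∂n| = 3.00×10⁻³ / (1.15×10⁻⁴ × 0.943) = 27.6 m/s
Converting: 27.6 m/s × 1.944 = 53.7 knots

53.7 knots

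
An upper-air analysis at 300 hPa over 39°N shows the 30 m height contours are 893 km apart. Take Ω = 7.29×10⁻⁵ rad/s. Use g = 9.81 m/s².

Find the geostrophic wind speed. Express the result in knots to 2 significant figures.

Coriolis parameter at 39°N:
f = 2Ω sin φ = 2 × 7.29×10⁻⁵ × sin 39° = 9.18×10⁻⁵ s⁻¹
Height gradient: |∂Z/∂n| = 30 m / 893000 m = 3.36×10⁻⁵
On a pressure surface, geostrophic balance gives V_g = (g/f)|∂Z/∂n|:
V_g = 9.81 × 3.36×10⁻⁵ / 9.18×10⁻⁵ = 3.59 m/s
Converting: 3.59 m/s × 1.944 = 7.0 knots

7.0 knots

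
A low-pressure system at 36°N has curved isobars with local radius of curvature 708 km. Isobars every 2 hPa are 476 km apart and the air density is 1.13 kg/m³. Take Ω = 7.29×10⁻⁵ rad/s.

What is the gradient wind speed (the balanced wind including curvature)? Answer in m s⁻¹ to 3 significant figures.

4.07 m s⁻¹

Coriolis parameter at 36°N:
f = 2Ω sin φ = 2 × 7.29×10⁻⁵ × sin 36° = 8.57×10⁻⁵ s⁻¹
Pressure gradient: |∂P/∂n| = 200 Pa / 476000 m = 4.20×10⁻⁴ Pa/m
Geostrophic speed: V_g = |∂P/∂n|/(fρ) = 4.20×10⁻⁴/(8.57×10⁻⁵ × 1.13) = 4.34 m/s
Around a low, centrifugal force acts outward with Coriolis, so pressure-gradient force balances both:
(1/ρ)|∂P/∂n| = fV + V²/R  →  V² + fR·V − fR·V_g = 0
With fR = 8.57×10⁻⁵ × 708×10³ m = 60.7 m/s:
V = [−fR + √((fR)² + 4 fR V_g)]/2 = [−60.7 + √(60.7² + 4×60.7×4.34)]/2 = 4.07 m/s
Subgeostrophic (V < V_g = 4.34 m/s), as expected around a low.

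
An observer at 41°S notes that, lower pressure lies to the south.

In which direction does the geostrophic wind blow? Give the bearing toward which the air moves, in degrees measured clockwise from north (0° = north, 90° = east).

090°

The pressure-gradient force points toward the south (bearing 180°).
Geostrophic balance: in the Southern Hemisphere the Coriolis force deflects motion to the left, so the geostrophic wind blows 90° to the left of the pressure-gradient force (low pressure on the right).
Rotating 180° by 90° counterclockwise gives 090° — the wind blows toward the east.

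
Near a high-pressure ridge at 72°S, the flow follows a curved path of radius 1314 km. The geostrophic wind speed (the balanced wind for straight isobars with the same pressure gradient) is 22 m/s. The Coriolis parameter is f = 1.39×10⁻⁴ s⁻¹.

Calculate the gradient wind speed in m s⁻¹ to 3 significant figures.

Around a high, pressure-gradient force acts outward with centrifugal, so Coriolis balances both:
fV = (1/ρ)|∂P/∂n| + V²/R  →  V² − fR·V + fR·V_g = 0
With fR = 1.39×10⁻⁴ × 1314×10³ m = 183 m/s:
V = [fR − √((fR)² − 4 fR V_g)]/2 = [183 − √(183² − 4×183×22)]/2 = 25.6 m/s
Supergeostrophic (V > V_g = 22 m/s), as expected around a high.

25.6 m s⁻¹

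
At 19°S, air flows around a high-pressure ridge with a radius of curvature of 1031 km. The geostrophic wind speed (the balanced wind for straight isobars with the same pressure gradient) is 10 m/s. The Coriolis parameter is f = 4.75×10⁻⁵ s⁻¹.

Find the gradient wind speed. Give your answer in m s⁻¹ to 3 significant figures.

14.0 m s⁻¹

Around a high, pressure-gradient force acts outward with centrifugal, so Coriolis balances both:
fV = (1/ρ)|∂P/∂n| + V²/R  →  V² − fR·V + fR·V_g = 0
With fR = 4.75×10⁻⁵ × 1031×10³ m = 49.0 m/s:
V = [fR − √((fR)² − 4 fR V_g)]/2 = [49.0 − √(49.0² − 4×49.0×10)]/2 = 14 m/s
Supergeostrophic (V > V_g = 10 m/s), as expected around a high.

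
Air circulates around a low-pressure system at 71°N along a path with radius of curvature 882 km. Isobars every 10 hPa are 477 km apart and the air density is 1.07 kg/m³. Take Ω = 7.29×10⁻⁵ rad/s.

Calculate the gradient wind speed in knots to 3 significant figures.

Coriolis parameter at 71°N:
f = 2Ω sin φ = 2 × 7.29×10⁻⁵ × sin 71° = 1.38×10⁻⁴ s⁻¹
Pressure gradient: |∂P/∂n| = 1000 Pa / 477000 m = 2.10×10⁻³ Pa/m
Geostrophic speed: V_g = |∂P/∂n|/(fρ) = 2.10×10⁻³/(1.38×10⁻⁴ × 1.07) = 14.2 m/s
Around a low, centrifugal force acts outward with Coriolis, so pressure-gradient force balances both:
(1/ρ)|∂P/∂n| = fV + V²/R  →  V² + fR·V − fR·V_g = 0
With fR = 1.38×10⁻⁴ × 882×10³ m = 122 m/s:
V = [−fR + √((fR)² + 4 fR V_g)]/2 = [−122 + √(122² + 4×122×14.2)]/2 = 12.9 m/s
Subgeostrophic (V < V_g = 14.2 m/s), as expected around a low.
Converting: 12.9 m/s × 1.944 = 25.0 knots

25.0 knots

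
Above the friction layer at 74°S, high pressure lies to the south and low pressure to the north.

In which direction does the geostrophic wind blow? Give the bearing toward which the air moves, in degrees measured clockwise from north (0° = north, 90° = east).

270°

The pressure-gradient force points toward the north (bearing 000°).
Geostrophic balance: in the Southern Hemisphere the Coriolis force deflects motion to the left, so the geostrophic wind blows 90° to the left of the pressure-gradient force (low pressure on the right).
Rotating 000° by 90° counterclockwise gives 270° — the wind blows toward the west.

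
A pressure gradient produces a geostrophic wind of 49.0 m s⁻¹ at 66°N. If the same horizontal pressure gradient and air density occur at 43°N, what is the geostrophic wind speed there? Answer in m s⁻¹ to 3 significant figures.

65.6 m s⁻¹

With the same pressure gradient and density, V_g ∝ 1/f ∝ 1/sin φ.
V₂ = V₁ · sin φ₁ / sin φ₂ = 49.0 × sin 66° / sin 43°
V₂ = 49.0 × 0.9135/0.6820 = 65.6 m s⁻¹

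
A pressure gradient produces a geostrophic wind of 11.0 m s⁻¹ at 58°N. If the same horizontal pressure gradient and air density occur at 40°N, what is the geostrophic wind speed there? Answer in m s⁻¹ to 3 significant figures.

With the same pressure gradient and density, V_g ∝ 1/f ∝ 1/sin φ.
V₂ = V₁ · sin φ₁ / sin φ₂ = 11.0 × sin 58° / sin 40°
V₂ = 11.0 × 0.8480/0.6428 = 14.5 m s⁻¹

14.5 m s⁻¹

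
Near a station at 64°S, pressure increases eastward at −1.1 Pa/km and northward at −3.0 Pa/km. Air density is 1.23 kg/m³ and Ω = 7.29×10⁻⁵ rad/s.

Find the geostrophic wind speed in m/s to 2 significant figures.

Coriolis parameter at 64°S:
f = 2Ω sin φ = 2 × 7.29×10⁻⁵ × sin 64° = 1.31×10⁻⁴ s⁻¹
In the Southern Hemisphere f is negative: f = −1.31×10⁻⁴ s⁻¹.
Component geostrophic relations (x east, y north):
u_g = −(1/(fρ)) ∂P/∂y,  v_g = (1/(fρ)) ∂P/∂x
u_g = −(−3.0×10⁻³)/(−1.31×10⁻⁴ × 1.23) = −18.6 m/s;  v_g = (−1.1×10⁻³)/(−1.31×10⁻⁴ × 1.23) = 6.82 m/s
|V_g| = √(u_g² + v_g²) = 19.8 m/s

20 m/s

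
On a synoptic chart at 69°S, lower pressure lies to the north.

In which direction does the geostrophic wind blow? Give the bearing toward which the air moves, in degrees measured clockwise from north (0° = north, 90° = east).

The pressure-gradient force points toward the north (bearing 000°).
Geostrophic balance: in the Southern Hemisphere the Coriolis force deflects motion to the left, so the geostrophic wind blows 90° to the left of the pressure-gradient force (low pressure on the right).
Rotating 000° by 90° counterclockwise gives 270° — the wind blows toward the west.

270°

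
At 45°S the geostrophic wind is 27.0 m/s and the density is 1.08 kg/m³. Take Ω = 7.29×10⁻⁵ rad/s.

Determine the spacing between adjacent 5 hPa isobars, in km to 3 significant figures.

166 km

Coriolis parameter at 45°S:
f = 2Ω sin φ = 2 × 7.29×10⁻⁵ × sin 45° = 1.03×10⁻⁴ s⁻¹
Geostrophic balance rearranged: |∂P/∂n| = f ρ V_g
|∂P/∂n| = 1.03×10⁻⁴ × 1.08 × 27.0 = 3.01×10⁻³ Pa/m
Isobar spacing: Δn = ΔP/|∂P/∂n| = 500 Pa / 3.01×10⁻³ Pa/m = 166318 m ≈ 166 km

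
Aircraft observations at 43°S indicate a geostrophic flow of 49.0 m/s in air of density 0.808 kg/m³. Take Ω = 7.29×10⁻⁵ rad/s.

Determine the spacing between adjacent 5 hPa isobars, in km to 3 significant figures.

Coriolis parameter at 43°S:
f = 2Ω sin φ = 2 × 7.29×10⁻⁵ × sin 43° = 9.94×10⁻⁵ s⁻¹
Geostrophic balance rearranged: |∂P/∂n| = f ρ V_g
|∂P/∂n| = 9.94×10⁻⁵ × 0.808 × 49.0 = 3.94×10⁻³ Pa/m
Isobar spacing: Δn = ΔP/|∂P/∂n| = 500 Pa / 3.94×10⁻³ Pa/m = 127005 m ≈ 127 km

127 km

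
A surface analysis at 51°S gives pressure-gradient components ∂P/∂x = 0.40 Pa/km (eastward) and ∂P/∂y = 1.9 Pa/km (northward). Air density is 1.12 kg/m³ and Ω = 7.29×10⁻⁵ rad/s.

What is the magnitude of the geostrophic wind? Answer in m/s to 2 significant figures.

Coriolis parameter at 51°S:
f = 2Ω sin φ = 2 × 7.29×10⁻⁵ × sin 51° = 1.13×10⁻⁴ s⁻¹
In the Southern Hemisphere f is negative: f = −1.13×10⁻⁴ s⁻¹.
Component geostrophic relations (x east, y north):
u_g = −(1/(fρ)) ∂P/∂y,  v_g = (1/(fρ)) ∂P/∂x
u_g = −(1.9×10⁻³)/(−1.13×10⁻⁴ × 1.12) = 15.0 m/s;  v_g = (0.40×10⁻³)/(−1.13×10⁻⁴ × 1.12) = −3.15 m/s
|V_g| = √(u_g² + v_g²) = 15.3 m/s

15 m/s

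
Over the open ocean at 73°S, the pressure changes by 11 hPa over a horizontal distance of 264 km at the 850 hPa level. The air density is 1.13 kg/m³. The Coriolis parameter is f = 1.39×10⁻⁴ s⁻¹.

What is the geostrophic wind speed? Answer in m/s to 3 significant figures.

Pressure gradient: |∂P/∂n| = 1100 Pa / 264000 m = 4.17×10⁻³ Pa/m
Geostrophic balance (pressure-gradient force = Coriolis force):
V_g = (1/(fρ)) |∂P/∂n| = 4.17×10⁻³ / (1.39×10⁻⁴ × 1.13) = 26.5 m/s

26.5 m/s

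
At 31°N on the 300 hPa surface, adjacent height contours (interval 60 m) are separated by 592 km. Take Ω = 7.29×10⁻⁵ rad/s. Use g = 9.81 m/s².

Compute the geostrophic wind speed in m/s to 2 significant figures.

Coriolis parameter at 31°N:
f = 2Ω sin φ = 2 × 7.29×10⁻⁵ × sin 31° = 7.51×10⁻⁵ s⁻¹
Height gradient: |∂Z/∂n| = 60 m / 592000 m = 1.01×10⁻⁴
On a pressure surface, geostrophic balance gives V_g = (g/f)|∂Z/∂n|:
V_g = 9.81 × 1.01×10⁻⁴ / 7.51×10⁻⁵ = 13.2 m/s

13 m/s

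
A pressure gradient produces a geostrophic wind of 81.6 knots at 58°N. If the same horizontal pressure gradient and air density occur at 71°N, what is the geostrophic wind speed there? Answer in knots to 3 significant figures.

With the same pressure gradient and density, V_g ∝ 1/f ∝ 1/sin φ.
V₂ = V₁ · sin φ₁ / sin φ₂ = 81.6 × sin 58° / sin 71°
V₂ = 81.6 × 0.8480/0.9455 = 73.2 knots

73.2 knots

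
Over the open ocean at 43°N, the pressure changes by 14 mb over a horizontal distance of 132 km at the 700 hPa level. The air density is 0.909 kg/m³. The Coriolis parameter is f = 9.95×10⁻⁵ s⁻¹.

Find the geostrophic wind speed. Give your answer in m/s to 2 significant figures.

Pressure gradient: |∂P/∂n| = 1400 Pa / 132000 m = 1.06×10⁻² Pa/m
Geostrophic balance (pressure-gradient force = Coriolis force):
V_g = (1/(fρ)) |∂P/∂n| = 1.06×10⁻² / (9.95×10⁻⁵ × 0.909) = 117 m/s

120 m/s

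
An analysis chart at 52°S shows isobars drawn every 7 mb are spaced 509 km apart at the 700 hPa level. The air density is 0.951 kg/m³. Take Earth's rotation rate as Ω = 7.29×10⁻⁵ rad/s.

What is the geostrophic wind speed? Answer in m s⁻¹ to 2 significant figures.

13 m s⁻¹

Coriolis parameter at 52°S:
f = 2Ω sin φ = 2 × 7.29×10⁻⁵ × sin 52° = 1.15×10⁻⁴ s⁻¹
Pressure gradient: |∂P/∂n| = 700 Pa / 509000 m = 1.38×10⁻³ Pa/m
Geostrophic balance (pressure-gradient force = Coriolis force):
V_g = (1/(fρ)) |∂P/∂n| = 1.38×10⁻³ / (1.15×10⁻⁴ × 0.951) = 12.6 m/s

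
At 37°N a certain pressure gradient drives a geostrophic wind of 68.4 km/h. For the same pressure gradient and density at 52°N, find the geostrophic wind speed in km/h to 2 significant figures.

With the same pressure gradient and density, V_g ∝ 1/f ∝ 1/sin φ.
V₂ = V₁ · sin φ₁ / sin φ₂ = 68.4 × sin 37° / sin 52°
V₂ = 68.4 × 0.6018/0.7880 = 52 km/h

52 km/h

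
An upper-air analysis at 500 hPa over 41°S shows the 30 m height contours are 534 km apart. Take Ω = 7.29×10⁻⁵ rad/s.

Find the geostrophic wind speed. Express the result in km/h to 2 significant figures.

Coriolis parameter at 41°S:
f = 2Ω sin φ = 2 × 7.29×10⁻⁵ × sin 41° = 9.57×10⁻⁵ s⁻¹
Height gradient: |∂Z/∂n| = 30 m / 534000 m = 5.62×10⁻⁵
On a pressure surface, geostrophic balance gives V_g = (g/f)|∂Z/∂n|:
V_g = 9.81 × 5.62×10⁻⁵ / 9.57×10⁻⁵ = 5.76 m/s
Converting: 5.76 m/s × 3.6 = 21 km/h

21 km/h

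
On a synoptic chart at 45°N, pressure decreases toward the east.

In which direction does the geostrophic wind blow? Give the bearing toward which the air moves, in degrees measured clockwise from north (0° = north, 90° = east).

The pressure-gradient force points toward the east (bearing 090°).
Geostrophic balance: in the Northern Hemisphere the Coriolis force deflects motion to the right, so the geostrophic wind blows 90° to the right of the pressure-gradient force (low pressure on the left).
Rotating 090° by 90° clockwise gives 180° — the wind blows toward the south.

180°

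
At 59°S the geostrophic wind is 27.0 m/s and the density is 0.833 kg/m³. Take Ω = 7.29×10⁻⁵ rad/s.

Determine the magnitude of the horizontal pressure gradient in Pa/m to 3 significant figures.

Coriolis parameter at 59°S:
f = 2Ω sin φ = 2 × 7.29×10⁻⁵ × sin 59° = 1.25×10⁻⁴ s⁻¹
Geostrophic balance rearranged: |∂P/∂n| = f ρ V_g
|∂P/∂n| = 1.25×10⁻⁴ × 0.833 × 27.0 = 2.81×10⁻³ Pa/m

2.81×10⁻³ Pa/m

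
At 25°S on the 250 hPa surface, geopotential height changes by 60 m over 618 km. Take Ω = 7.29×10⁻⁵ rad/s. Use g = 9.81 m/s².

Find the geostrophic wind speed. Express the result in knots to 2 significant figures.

Coriolis parameter at 25°S:
f = 2Ω sin φ = 2 × 7.29×10⁻⁵ × sin 25° = 6.16×10⁻⁵ s⁻¹
Height gradient: |∂Z/∂n| = 60 m / 618000 m = 9.71×10⁻⁵
On a pressure surface, geostrophic balance gives V_g = (g/f)|∂Z/∂n|:
V_g = 9.81 × 9.71×10⁻⁵ / 6.16×10⁻⁵ = 15.5 m/s
Converting: 15.5 m/s × 1.944 = 30 knots

30 knots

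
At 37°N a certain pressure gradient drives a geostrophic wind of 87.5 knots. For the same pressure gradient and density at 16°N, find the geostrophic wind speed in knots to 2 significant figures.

190 knots

With the same pressure gradient and density, V_g ∝ 1/f ∝ 1/sin φ.
V₂ = V₁ · sin φ₁ / sin φ₂ = 87.5 × sin 37° / sin 16°
V₂ = 87.5 × 0.6018/0.2756 = 190 knots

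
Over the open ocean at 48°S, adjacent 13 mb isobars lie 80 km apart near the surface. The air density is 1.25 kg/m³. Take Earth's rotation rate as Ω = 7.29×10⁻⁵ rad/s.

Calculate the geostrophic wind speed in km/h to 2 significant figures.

Coriolis parameter at 48°S:
f = 2Ω sin φ = 2 × 7.29×10⁻⁵ × sin 48° = 1.08×10⁻⁴ s⁻¹
Pressure gradient: |∂P/∂n| = 1300 Pa / 80000 m = 1.62×10⁻² Pa/m
Geostrophic balance (pressure-gradient force = Coriolis force):
V_g = (1/(fρ)) |∂P/∂n| = 1.62×10⁻² / (1.08×10⁻⁴ × 1.25) = 120 m/s
Converting: 120 m/s × 3.6 = 430 km/h

430 km/h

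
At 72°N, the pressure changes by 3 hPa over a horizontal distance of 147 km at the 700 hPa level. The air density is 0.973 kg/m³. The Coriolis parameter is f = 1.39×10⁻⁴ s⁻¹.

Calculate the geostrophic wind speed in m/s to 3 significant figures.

15.1 m/s

Pressure gradient: |∂P/∂n| = 300 Pa / 147000 m = 2.04×10⁻³ Pa/m
Geostrophic balance (pressure-gradient force = Coriolis force):
V_g = (1/(fρ)) |∂P/∂n| = 2.04×10⁻³ / (1.39×10⁻⁴ × 0.973) = 15.1 m/s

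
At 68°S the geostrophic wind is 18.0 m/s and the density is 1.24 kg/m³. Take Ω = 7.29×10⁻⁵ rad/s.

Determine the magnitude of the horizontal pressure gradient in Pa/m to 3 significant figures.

Coriolis parameter at 68°S:
f = 2Ω sin φ = 2 × 7.29×10⁻⁵ × sin 68° = 1.35×10⁻⁴ s⁻¹
Geostrophic balance rearranged: |∂P/∂n| = f ρ V_g
|∂P/∂n| = 1.35×10⁻⁴ × 1.24 × 18.0 = 3.02×10⁻³ Pa/m

3.02×10⁻³ Pa/m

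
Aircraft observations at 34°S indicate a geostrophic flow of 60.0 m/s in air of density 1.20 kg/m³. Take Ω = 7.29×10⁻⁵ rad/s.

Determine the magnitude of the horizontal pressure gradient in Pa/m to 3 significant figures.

Coriolis parameter at 34°S:
f = 2Ω sin φ = 2 × 7.29×10⁻⁵ × sin 34° = 8.15×10⁻⁵ s⁻¹
Geostrophic balance rearranged: |∂P/∂n| = f ρ V_g
|∂P/∂n| = 8.15×10⁻⁵ × 1.20 × 60.0 = 5.87×10⁻³ Pa/m

5.87×10⁻³ Pa/m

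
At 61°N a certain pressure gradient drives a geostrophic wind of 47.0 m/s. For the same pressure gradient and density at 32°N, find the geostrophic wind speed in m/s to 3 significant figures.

With the same pressure gradient and density, V_g ∝ 1/f ∝ 1/sin φ.
V₂ = V₁ · sin φ₁ / sin φ₂ = 47.0 × sin 61° / sin 32°
V₂ = 47.0 × 0.8746/0.5299 = 77.6 m/s

77.6 m/s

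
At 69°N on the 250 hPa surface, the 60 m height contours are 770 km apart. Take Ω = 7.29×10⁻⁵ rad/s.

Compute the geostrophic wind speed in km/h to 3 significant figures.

Coriolis parameter at 69°N:
f = 2Ω sin φ = 2 × 7.29×10⁻⁵ × sin 69° = 1.36×10⁻⁴ s⁻¹
Height gradient: |∂Z/∂n| = 60 m / 770000 m = 7.79×10⁻⁵
On a pressure surface, geostrophic balance gives V_g = (g/f)|∂Z/∂n|:
V_g = 9.81 × 7.79×10⁻⁵ / 1.36×10⁻⁴ = 5.62 m/s
Converting: 5.62 m/s × 3.6 = 20.2 km/h

20.2 km/h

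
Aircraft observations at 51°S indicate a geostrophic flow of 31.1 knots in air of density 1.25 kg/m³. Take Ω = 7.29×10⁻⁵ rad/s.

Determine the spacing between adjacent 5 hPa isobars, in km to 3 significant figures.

Coriolis parameter at 51°S:
f = 2Ω sin φ = 2 × 7.29×10⁻⁵ × sin 51° = 1.13×10⁻⁴ s⁻¹
Wind speed in SI: 31.1 knots = 16.0 m/s
Geostrophic balance rearranged: |∂P/∂n| = f ρ V_g
|∂P/∂n| = 1.13×10⁻⁴ × 1.25 × 16.0 = 2.27×10⁻³ Pa/m
Isobar spacing: Δn = ΔP/|∂P/∂n| = 500 Pa / 2.27×10⁻³ Pa/m = 220649 m ≈ 221 km

221 km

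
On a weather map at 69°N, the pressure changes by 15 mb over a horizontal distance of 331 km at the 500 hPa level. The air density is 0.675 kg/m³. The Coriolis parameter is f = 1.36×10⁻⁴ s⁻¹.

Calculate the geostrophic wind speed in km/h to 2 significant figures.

Pressure gradient: |∂P/∂n| = 1500 Pa / 331000 m = 4.53×10⁻³ Pa/m
Geostrophic balance (pressure-gradient force = Coriolis force):
V_g = (1/(fρ)) |∂P/∂n| = 4.53×10⁻³ / (1.36×10⁻⁴ × 0.675) = 49.4 m/s
Converting: 49.4 m/s × 3.6 = 180 km/h

180 km/h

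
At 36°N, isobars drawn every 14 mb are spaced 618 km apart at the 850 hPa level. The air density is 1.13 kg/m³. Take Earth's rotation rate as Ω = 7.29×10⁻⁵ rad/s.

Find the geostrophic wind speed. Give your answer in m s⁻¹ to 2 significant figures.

Coriolis parameter at 36°N:
f = 2Ω sin φ = 2 × 7.29×10⁻⁵ × sin 36° = 8.57×10⁻⁵ s⁻¹
Pressure gradient: |∂P/∂n| = 1400 Pa / 618000 m = 2.27×10⁻³ Pa/m
Geostrophic balance (pressure-gradient force = Coriolis force):
V_g = (1/(fρ)) |∂P/∂n| = 2.27×10⁻³ / (8.57×10⁻⁵ × 1.13) = 23.4 m/s

23 m s⁻¹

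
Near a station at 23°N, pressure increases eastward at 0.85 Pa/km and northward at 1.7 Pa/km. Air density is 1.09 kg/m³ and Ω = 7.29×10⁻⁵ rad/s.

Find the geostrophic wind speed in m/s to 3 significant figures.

Coriolis parameter at 23°N:
f = 2Ω sin φ = 2 × 7.29×10⁻⁵ × sin 23° = 5.70×10⁻⁵ s⁻¹
Component geostrophic relations (x east, y north):
u_g = −(1/(fρ)) ∂P/∂y,  v_g = (1/(fρ)) ∂P/∂x
u_g = −(1.7×10⁻³)/(5.70×10⁻⁵ × 1.09) = −27.4 m/s;  v_g = (0.85×10⁻³)/(5.70×10⁻⁵ × 1.09) = 13.7 m/s
|V_g| = √(u_g² + v_g²) = 30.6 m/s

30.6 m/s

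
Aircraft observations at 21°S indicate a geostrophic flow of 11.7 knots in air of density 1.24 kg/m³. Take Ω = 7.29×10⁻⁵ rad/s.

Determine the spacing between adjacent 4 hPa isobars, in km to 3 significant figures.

1030 km

Coriolis parameter at 21°S:
f = 2Ω sin φ = 2 × 7.29×10⁻⁵ × sin 21° = 5.23×10⁻⁵ s⁻¹
Wind speed in SI: 11.7 knots = 6.02 m/s
Geostrophic balance rearranged: |∂P/∂n| = f ρ V_g
|∂P/∂n| = 5.23×10⁻⁵ × 1.24 × 6.02 = 3.90×10⁻⁴ Pa/m
Isobar spacing: Δn = ΔP/|∂P/∂n| = 400 Pa / 3.90×10⁻⁴ Pa/m = 1025717 m ≈ 1030 km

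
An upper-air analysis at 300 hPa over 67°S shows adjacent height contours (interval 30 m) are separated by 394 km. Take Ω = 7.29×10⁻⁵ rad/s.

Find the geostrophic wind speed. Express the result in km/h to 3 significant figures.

20.0 km/h

Coriolis parameter at 67°S:
f = 2Ω sin φ = 2 × 7.29×10⁻⁵ × sin 67° = 1.34×10⁻⁴ s⁻¹
Height gradient: |∂Z/∂n| = 30 m / 394000 m = 7.61×10⁻⁵
On a pressure surface, geostrophic balance gives V_g = (g/f)|∂Z/∂n|:
V_g = 9.81 × 7.61×10⁻⁵ / 1.34×10⁻⁴ = 5.57 m/s
Converting: 5.57 m/s × 3.6 = 20.0 km/h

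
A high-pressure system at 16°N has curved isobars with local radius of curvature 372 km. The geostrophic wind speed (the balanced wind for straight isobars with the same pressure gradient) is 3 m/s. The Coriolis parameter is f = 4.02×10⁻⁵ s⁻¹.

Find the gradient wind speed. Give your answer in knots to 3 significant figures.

Around a high, pressure-gradient force acts outward with centrifugal, so Coriolis balances both:
fV = (1/ρ)|∂P/∂n| + V²/R  →  V² − fR·V + fR·V_g = 0
With fR = 4.02×10⁻⁵ × 372×10³ m = 15.0 m/s:
V = [fR − √((fR)² − 4 fR V_g)]/2 = [15.0 − √(15.0² − 4×15.0×3)]/2 = 4.15 m/s
Supergeostrophic (V > V_g = 3 m/s), as expected around a high.
Converting: 4.15 m/s × 1.944 = 8.07 knots

8.07 knots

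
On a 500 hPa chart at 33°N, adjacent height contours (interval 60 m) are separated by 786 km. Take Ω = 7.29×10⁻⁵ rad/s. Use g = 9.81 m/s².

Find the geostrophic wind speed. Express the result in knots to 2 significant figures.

Coriolis parameter at 33°N:
f = 2Ω sin φ = 2 × 7.29×10⁻⁵ × sin 33° = 7.94×10⁻⁵ s⁻¹
Height gradient: |∂Z/∂n| = 60 m / 786000 m = 7.63×10⁻⁵
On a pressure surface, geostrophic balance gives V_g = (g/f)|∂Z/∂n|:
V_g = 9.81 × 7.63×10⁻⁵ / 7.94×10⁻⁵ = 9.43 m/s
Converting: 9.43 m/s × 1.944 = 18 knots

18 knots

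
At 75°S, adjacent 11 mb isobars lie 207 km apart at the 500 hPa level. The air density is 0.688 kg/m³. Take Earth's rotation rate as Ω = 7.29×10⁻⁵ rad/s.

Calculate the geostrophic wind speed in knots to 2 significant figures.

Coriolis parameter at 75°S:
f = 2Ω sin φ = 2 × 7.29×10⁻⁵ × sin 75° = 1.41×10⁻⁴ s⁻¹
Pressure gradient: |∂P/∂n| = 1100 Pa / 207000 m = 5.31×10⁻³ Pa/m
Geostrophic balance (pressure-gradient force = Coriolis force):
V_g = (1/(fρ)) |∂P/∂n| = 5.31×10⁻³ / (1.41×10⁻⁴ × 0.688) = 54.8 m/s
Converting: 54.8 m/s × 1.944 = 110 knots

110 knots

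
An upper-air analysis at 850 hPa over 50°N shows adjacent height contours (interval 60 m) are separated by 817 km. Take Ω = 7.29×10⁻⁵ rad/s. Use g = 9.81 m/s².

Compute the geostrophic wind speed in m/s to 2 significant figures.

Coriolis parameter at 50°N:
f = 2Ω sin φ = 2 × 7.29×10⁻⁵ × sin 50° = 1.12×10⁻⁴ s⁻¹
Height gradient: |∂Z/∂n| = 60 m / 817000 m = 7.34×10⁻⁵
On a pressure surface, geostrophic balance gives V_g = (g/f)|∂Z/∂n|:
V_g = 9.81 × 7.34×10⁻⁵ / 1.12×10⁻⁴ = 6.45 m/s

6.5 m/s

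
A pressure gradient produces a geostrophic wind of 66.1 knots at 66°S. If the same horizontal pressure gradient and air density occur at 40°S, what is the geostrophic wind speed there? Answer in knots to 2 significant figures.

With the same pressure gradient and density, V_g ∝ 1/f ∝ 1/sin φ.
V₂ = V₁ · sin φ₁ / sin φ₂ = 66.1 × sin 66° / sin 40°
V₂ = 66.1 × 0.9135/0.6428 = 94 knots

94 knots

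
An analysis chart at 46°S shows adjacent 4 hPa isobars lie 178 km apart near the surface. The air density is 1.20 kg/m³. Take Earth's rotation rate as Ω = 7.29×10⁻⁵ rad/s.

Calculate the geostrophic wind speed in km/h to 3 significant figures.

Coriolis parameter at 46°S:
f = 2Ω sin φ = 2 × 7.29×10⁻⁵ × sin 46° = 1.05×10⁻⁴ s⁻¹
Pressure gradient: |∂P/∂n| = 400 Pa / 178000 m = 2.25×10⁻³ Pa/m
Geostrophic balance (pressure-gradient force = Coriolis force):
V_g = (1/(fρ)) |∂P/∂n| = 2.25×10⁻³ / (1.05×10⁻⁴ × 1.20) = 17.9 m/s
Converting: 17.9 m/s × 3.6 = 64.3 km/h

64.3 km/h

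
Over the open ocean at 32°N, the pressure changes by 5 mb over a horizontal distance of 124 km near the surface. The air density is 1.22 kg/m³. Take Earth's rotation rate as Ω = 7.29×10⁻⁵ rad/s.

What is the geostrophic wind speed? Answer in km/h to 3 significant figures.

154 km/h

Coriolis parameter at 32°N:
f = 2Ω sin φ = 2 × 7.29×10⁻⁵ × sin 32° = 7.73×10⁻⁵ s⁻¹
Pressure gradient: |∂P/∂n| = 500 Pa / 124000 m = 4.03×10⁻³ Pa/m
Geostrophic balance (pressure-gradient force = Coriolis force):
V_g = (1/(fρ)) |∂P/∂n| = 4.03×10⁻³ / (7.73×10⁻⁵ × 1.22) = 42.8 m/s
Converting: 42.8 m/s × 3.6 = 154 km/h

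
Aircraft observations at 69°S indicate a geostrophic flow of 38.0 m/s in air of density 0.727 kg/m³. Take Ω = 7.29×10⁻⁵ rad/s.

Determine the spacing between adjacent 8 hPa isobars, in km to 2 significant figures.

210 km

Coriolis parameter at 69°S:
f = 2Ω sin φ = 2 × 7.29×10⁻⁵ × sin 69° = 1.36×10⁻⁴ s⁻¹
Geostrophic balance rearranged: |∂P/∂n| = f ρ V_g
|∂P/∂n| = 1.36×10⁻⁴ × 0.727 × 38.0 = 3.76×10⁻³ Pa/m
Isobar spacing: Δn = ΔP/|∂P/∂n| = 800 Pa / 3.76×10⁻³ Pa/m = 212747 m ≈ 210 km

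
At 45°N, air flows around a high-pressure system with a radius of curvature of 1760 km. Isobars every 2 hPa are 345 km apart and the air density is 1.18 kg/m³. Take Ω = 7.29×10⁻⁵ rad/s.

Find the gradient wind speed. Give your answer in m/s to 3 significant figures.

4.90 m/s

Coriolis parameter at 45°N:
f = 2Ω sin φ = 2 × 7.29×10⁻⁵ × sin 45° = 1.03×10⁻⁴ s⁻¹
Pressure gradient: |∂P/∂n| = 200 Pa / 345000 m = 5.80×10⁻⁴ Pa/m
Geostrophic speed: V_g = |∂P/∂n|/(fρ) = 5.80×10⁻⁴/(1.03×10⁻⁴ × 1.18) = 4.77 m/s
Around a high, pressure-gradient force acts outward with centrifugal, so Coriolis balances both:
fV = (1/ρ)|∂P/∂n| + V²/R  →  V² − fR·V + fR·V_g = 0
With fR = 1.03×10⁻⁴ × 1760×10³ m = 181 m/s:
V = [fR − √((fR)² − 4 fR V_g)]/2 = [181 − √(181² − 4×181×4.77)]/2 = 4.9 m/s
Supergeostrophic (V > V_g = 4.77 m/s), as expected around a high.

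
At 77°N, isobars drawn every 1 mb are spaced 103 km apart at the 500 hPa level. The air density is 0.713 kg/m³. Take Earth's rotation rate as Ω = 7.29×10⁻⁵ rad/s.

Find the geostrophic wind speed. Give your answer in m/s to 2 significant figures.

Coriolis parameter at 77°N:
f = 2Ω sin φ = 2 × 7.29×10⁻⁵ × sin 77° = 1.42×10⁻⁴ s⁻¹
Pressure gradient: |∂P/∂n| = 100 Pa / 103000 m = 9.71×10⁻⁴ Pa/m
Geostrophic balance (pressure-gradient force = Coriolis force):
V_g = (1/(fρ)) |∂P/∂n| = 9.71×10⁻⁴ / (1.42×10⁻⁴ × 0.713) = 9.58 m/s

9.6 m/s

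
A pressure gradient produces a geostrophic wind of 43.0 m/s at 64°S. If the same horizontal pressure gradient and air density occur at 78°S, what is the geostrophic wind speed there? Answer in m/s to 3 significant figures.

39.5 m/s

With the same pressure gradient and density, V_g ∝ 1/f ∝ 1/sin φ.
V₂ = V₁ · sin φ₁ / sin φ₂ = 43.0 × sin 64° / sin 78°
V₂ = 43.0 × 0.8988/0.9781 = 39.5 m/s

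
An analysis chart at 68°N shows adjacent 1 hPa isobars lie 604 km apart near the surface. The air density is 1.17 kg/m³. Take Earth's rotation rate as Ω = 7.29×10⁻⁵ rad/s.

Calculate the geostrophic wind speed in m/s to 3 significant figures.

Coriolis parameter at 68°N:
f = 2Ω sin φ = 2 × 7.29×10⁻⁵ × sin 68° = 1.35×10⁻⁴ s⁻¹
Pressure gradient: |∂P/∂n| = 100 Pa / 604000 m = 1.66×10⁻⁴ Pa/m
Geostrophic balance (pressure-gradient force = Coriolis force):
V_g = (1/(fρ)) |∂P/∂n| = 1.66×10⁻⁴ / (1.35×10⁻⁴ × 1.17) = 1.05 m/s

1.05 m/s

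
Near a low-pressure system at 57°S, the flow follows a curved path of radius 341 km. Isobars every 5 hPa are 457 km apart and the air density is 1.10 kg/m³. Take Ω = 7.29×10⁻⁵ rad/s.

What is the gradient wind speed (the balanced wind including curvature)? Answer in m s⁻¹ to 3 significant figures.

Coriolis parameter at 57°S:
f = 2Ω sin φ = 2 × 7.29×10⁻⁵ × sin 57° = 1.22×10⁻⁴ s⁻¹
Pressure gradient: |∂P/∂n| = 500 Pa / 457000 m = 1.09×10⁻³ Pa/m
Geostrophic speed: V_g = |∂P/∂n|/(fρ) = 1.09×10⁻³/(1.22×10⁻⁴ × 1.10) = 8.13 m/s
Around a low, centrifugal force acts outward with Coriolis, so pressure-gradient force balances both:
(1/ρ)|∂P/∂n| = fV + V²/R  →  V² + fR·V − fR·V_g = 0
With fR = 1.22×10⁻⁴ × 341×10³ m = 41.7 m/s:
V = [−fR + √((fR)² + 4 fR V_g)]/2 = [−41.7 + √(41.7² + 4×41.7×8.13)]/2 = 6.97 m/s
Subgeostrophic (V < V_g = 8.13 m/s), as expected around a low.

6.97 m s⁻¹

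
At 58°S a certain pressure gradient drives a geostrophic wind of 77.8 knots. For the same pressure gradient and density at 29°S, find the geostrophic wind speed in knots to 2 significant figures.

140 knots

With the same pressure gradient and density, V_g ∝ 1/f ∝ 1/sin φ.
V₂ = V₁ · sin φ₁ / sin φ₂ = 77.8 × sin 58° / sin 29°
V₂ = 77.8 × 0.8480/0.4848 = 140 knots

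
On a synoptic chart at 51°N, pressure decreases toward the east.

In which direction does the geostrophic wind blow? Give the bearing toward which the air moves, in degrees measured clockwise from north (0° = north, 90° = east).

The pressure-gradient force points toward the east (bearing 090°).
Geostrophic balance: in the Northern Hemisphere the Coriolis force deflects motion to the right, so the geostrophic wind blows 90° to the right of the pressure-gradient force (low pressure on the left).
Rotating 090° by 90° clockwise gives 180° — the wind blows toward the south.

180°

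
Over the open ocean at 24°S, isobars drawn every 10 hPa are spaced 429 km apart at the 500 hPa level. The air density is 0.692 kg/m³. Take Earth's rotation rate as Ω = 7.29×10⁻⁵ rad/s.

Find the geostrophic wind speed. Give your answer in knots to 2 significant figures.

Coriolis parameter at 24°S:
f = 2Ω sin φ = 2 × 7.29×10⁻⁵ × sin 24° = 5.93×10⁻⁵ s⁻¹
Pressure gradient: |∂P/∂n| = 1000 Pa / 429000 m = 2.33×10⁻³ Pa/m
Geostrophic balance (pressure-gradient force = Coriolis force):
V_g = (1/(fρ)) |∂P/∂n| = 2.33×10⁻³ / (5.93×10⁻⁵ × 0.692) = 56.8 m/s
Converting: 56.8 m/s × 1.944 = 110 knots

110 knots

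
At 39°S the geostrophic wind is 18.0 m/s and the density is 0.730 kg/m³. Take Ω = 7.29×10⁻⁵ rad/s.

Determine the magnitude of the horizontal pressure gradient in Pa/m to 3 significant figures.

1.21×10⁻³ Pa/m

Coriolis parameter at 39°S:
f = 2Ω sin φ = 2 × 7.29×10⁻⁵ × sin 39° = 9.18×10⁻⁵ s⁻¹
Geostrophic balance rearranged: |∂P/∂n| = f ρ V_g
|∂P/∂n| = 9.18×10⁻⁵ × 0.730 × 18.0 = 1.21×10⁻³ Pa/m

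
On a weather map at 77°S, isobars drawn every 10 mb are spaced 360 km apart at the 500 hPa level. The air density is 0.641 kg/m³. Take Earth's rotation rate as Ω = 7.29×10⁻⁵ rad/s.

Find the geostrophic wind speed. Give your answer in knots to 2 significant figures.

59 knots

Coriolis parameter at 77°S:
f = 2Ω sin φ = 2 × 7.29×10⁻⁵ × sin 77° = 1.42×10⁻⁴ s⁻¹
Pressure gradient: |∂P/∂n| = 1000 Pa / 360000 m = 2.78×10⁻³ Pa/m
Geostrophic balance (pressure-gradient force = Coriolis force):
V_g = (1/(fρ)) |∂P/∂n| = 2.78×10⁻³ / (1.42×10⁻⁴ × 0.641) = 30.5 m/s
Converting: 30.5 m/s × 1.944 = 59 knots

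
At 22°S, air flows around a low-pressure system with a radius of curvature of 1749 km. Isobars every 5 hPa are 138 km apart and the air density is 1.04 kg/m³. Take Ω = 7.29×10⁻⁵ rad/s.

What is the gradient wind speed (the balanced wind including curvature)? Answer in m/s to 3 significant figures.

Coriolis parameter at 22°S:
f = 2Ω sin φ = 2 × 7.29×10⁻⁵ × sin 22° = 5.46×10⁻⁵ s⁻¹
Pressure gradient: |∂P/∂n| = 500 Pa / 138000 m = 3.62×10⁻³ Pa/m
Geostrophic speed: V_g = |∂P/∂n|/(fρ) = 3.62×10⁻³/(5.46×10⁻⁵ × 1.04) = 63.8 m/s
Around a low, centrifugal force acts outward with Coriolis, so pressure-gradient force balances both:
(1/ρ)|∂P/∂n| = fV + V²/R  →  V² + fR·V − fR·V_g = 0
With fR = 5.46×10⁻⁵ × 1749×10³ m = 95.5 m/s:
V = [−fR + √((fR)² + 4 fR V_g)]/2 = [−95.5 + √(95.5² + 4×95.5×63.8)]/2 = 43.7 m/s
Subgeostrophic (V < V_g = 63.8 m/s), as expected around a low.

43.7 m/s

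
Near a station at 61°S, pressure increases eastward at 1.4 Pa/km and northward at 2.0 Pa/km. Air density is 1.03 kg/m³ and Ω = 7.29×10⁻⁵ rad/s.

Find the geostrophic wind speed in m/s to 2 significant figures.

19 m/s

Coriolis parameter at 61°S:
f = 2Ω sin φ = 2 × 7.29×10⁻⁵ × sin 61° = 1.28×10⁻⁴ s⁻¹
In the Southern Hemisphere f is negative: f = −1.28×10⁻⁴ s⁻¹.
Component geostrophic relations (x east, y north):
u_g = −(1/(fρ)) ∂P/∂y,  v_g = (1/(fρ)) ∂P/∂x
u_g = −(2.0×10⁻³)/(−1.28×10⁻⁴ × 1.03) = 15.2 m/s;  v_g = (1.4×10⁻³)/(−1.28×10⁻⁴ × 1.03) = −10.7 m/s
|V_g| = √(u_g² + v_g²) = 18.6 m/s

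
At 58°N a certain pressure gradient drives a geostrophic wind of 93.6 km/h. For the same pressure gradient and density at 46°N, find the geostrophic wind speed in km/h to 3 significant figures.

With the same pressure gradient and density, V_g ∝ 1/f ∝ 1/sin φ.
V₂ = V₁ · sin φ₁ / sin φ₂ = 93.6 × sin 58° / sin 46°
V₂ = 93.6 × 0.8480/0.7193 = 110 km/h

110 km/h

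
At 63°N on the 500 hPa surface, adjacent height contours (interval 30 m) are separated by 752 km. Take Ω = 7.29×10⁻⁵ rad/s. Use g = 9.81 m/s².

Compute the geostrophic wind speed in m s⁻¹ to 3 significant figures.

Coriolis parameter at 63°N:
f = 2Ω sin φ = 2 × 7.29×10⁻⁵ × sin 63° = 1.30×10⁻⁴ s⁻¹
Height gradient: |∂Z/∂n| = 30 m / 752000 m = 3.99×10⁻⁵
On a pressure surface, geostrophic balance gives V_g = (g/f)|∂Z/∂n|:
V_g = 9.81 × 3.99×10⁻⁵ / 1.30×10⁻⁴ = 3.01 m/s

3.01 m s⁻¹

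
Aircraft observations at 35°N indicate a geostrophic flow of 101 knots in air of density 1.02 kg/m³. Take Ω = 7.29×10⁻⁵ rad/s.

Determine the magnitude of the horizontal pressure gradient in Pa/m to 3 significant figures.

4.43×10⁻³ Pa/m

Coriolis parameter at 35°N:
f = 2Ω sin φ = 2 × 7.29×10⁻⁵ × sin 35° = 8.36×10⁻⁵ s⁻¹
Wind speed in SI: 101 knots = 52.0 m/s
Geostrophic balance rearranged: |∂P/∂n| = f ρ V_g
|∂P/∂n| = 8.36×10⁻⁵ × 1.02 × 52.0 = 4.43×10⁻³ Pa/m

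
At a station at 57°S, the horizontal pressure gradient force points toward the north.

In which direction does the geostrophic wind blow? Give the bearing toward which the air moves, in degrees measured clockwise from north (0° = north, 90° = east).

270°

The pressure-gradient force points toward the north (bearing 000°).
Geostrophic balance: in the Southern Hemisphere the Coriolis force deflects motion to the left, so the geostrophic wind blows 90° to the left of the pressure-gradient force (low pressure on the right).
Rotating 000° by 90° counterclockwise gives 270° — the wind blows toward the west.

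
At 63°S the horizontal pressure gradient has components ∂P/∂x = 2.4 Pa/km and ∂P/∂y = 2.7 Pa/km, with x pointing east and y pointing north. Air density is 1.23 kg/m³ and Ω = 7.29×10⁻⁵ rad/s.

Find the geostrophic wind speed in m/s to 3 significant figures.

22.6 m/s

Coriolis parameter at 63°S:
f = 2Ω sin φ = 2 × 7.29×10⁻⁵ × sin 63° = 1.30×10⁻⁴ s⁻¹
In the Southern Hemisphere f is negative: f = −1.30×10⁻⁴ s⁻¹.
Component geostrophic relations (x east, y north):
u_g = −(1/(fρ)) ∂P/∂y,  v_g = (1/(fρ)) ∂P/∂x
u_g = −(2.7×10⁻³)/(−1.30×10⁻⁴ × 1.23) = 16.9 m/s;  v_g = (2.4×10⁻³)/(−1.30×10⁻⁴ × 1.23) = −15.0 m/s
|V_g| = √(u_g² + v_g²) = 22.6 m/s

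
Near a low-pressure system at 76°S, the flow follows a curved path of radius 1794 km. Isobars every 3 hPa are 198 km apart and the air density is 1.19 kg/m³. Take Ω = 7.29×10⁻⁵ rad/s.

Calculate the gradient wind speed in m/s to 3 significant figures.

Coriolis parameter at 76°S:
f = 2Ω sin φ = 2 × 7.29×10⁻⁵ × sin 76° = 1.41×10⁻⁴ s⁻¹
Pressure gradient: |∂P/∂n| = 300 Pa / 198000 m = 1.52×10⁻³ Pa/m
Geostrophic speed: V_g = |∂P/∂n|/(fρ) = 1.52×10⁻³/(1.41×10⁻⁴ × 1.19) = 9.00 m/s
Around a low, centrifugal force acts outward with Coriolis, so pressure-gradient force balances both:
(1/ρ)|∂P/∂n| = fV + V²/R  →  V² + fR·V − fR·V_g = 0
With fR = 1.41×10⁻⁴ × 1794×10³ m = 254 m/s:
V = [−fR + √((fR)² + 4 fR V_g)]/2 = [−254 + √(254² + 4×254×9)]/2 = 8.7 m/s
Subgeostrophic (V < V_g = 9 m/s), as expected around a low.

8.70 m/s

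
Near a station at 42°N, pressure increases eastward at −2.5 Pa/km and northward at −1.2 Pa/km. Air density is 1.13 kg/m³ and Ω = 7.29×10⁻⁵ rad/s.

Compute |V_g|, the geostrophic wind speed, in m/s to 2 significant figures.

Coriolis parameter at 42°N:
f = 2Ω sin φ = 2 × 7.29×10⁻⁵ × sin 42° = 9.76×10⁻⁵ s⁻¹
Component geostrophic relations (x east, y north):
u_g = −(1/(fρ)) ∂P/∂y,  v_g = (1/(fρ)) ∂P/∂x
u_g = −(−1.2×10⁻³)/(9.76×10⁻⁵ × 1.13) = 10.9 m/s;  v_g = (−2.5×10⁻³)/(9.76×10⁻⁵ × 1.13) = −22.7 m/s
|V_g| = √(u_g² + v_g²) = 25.2 m/s

25 m/s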